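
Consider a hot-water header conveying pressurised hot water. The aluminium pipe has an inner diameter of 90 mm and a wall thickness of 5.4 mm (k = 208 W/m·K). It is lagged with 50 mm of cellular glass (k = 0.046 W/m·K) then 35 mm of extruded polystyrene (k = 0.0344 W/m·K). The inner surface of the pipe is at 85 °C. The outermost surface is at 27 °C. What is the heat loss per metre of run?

Cylindrical conduction, so R = ln(r₂/r₁)/(2πkL) per layer, in series:
R_aluminium pipe wall = ln(50.4/45)/(2π×208×1) = 8.672×10^-5 K/W
R_cellular glass = ln(100.4/50.4)/(2π×0.046×1) = 2.384 K/W
R_extruded polystyrene = ln(135.4/100.4)/(2π×0.0344×1) = 1.384 K/W
R_total = 3.768 K/W
Q = ΔT/R_total = 58/3.768

q′ ≈ 15.4 W/m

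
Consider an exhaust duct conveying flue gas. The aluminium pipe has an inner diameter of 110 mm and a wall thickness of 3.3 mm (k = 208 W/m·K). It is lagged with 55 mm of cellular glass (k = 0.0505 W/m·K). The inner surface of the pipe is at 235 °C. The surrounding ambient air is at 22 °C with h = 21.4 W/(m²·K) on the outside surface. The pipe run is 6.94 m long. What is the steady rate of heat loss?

Q ≈ 684 W

For a radial system each layer contributes R = ln(r_out/r_in)/(2πkL); films add R = 1/(hA).
R_aluminium pipe wall = ln(58.3/55)/(2π×208×6.94) = 6.424×10^-6 K/W
R_cellular glass = ln(113.3/58.3)/(2π×0.0505×6.94) = 0.3017 K/W
R_outer film = 1/(h_o·2πr_oL) = 1/(21.4×2π×0.1133×6.94) = 0.009458 K/W
R_total = 0.3112 K/W
Q = ΔT/R_total = 213/0.3112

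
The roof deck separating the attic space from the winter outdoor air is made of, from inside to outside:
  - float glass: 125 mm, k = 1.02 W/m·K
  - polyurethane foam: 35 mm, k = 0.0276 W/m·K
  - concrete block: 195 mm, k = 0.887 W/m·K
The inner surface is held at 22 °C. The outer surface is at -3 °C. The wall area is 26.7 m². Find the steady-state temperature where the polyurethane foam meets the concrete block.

Using the resistance-network approach (series):
R_float glass = L/(kA) = 0.125/(1.02×26.7) = 0.00459 K/W
R_polyurethane foam = L/(kA) = 0.035/(0.0276×26.7) = 0.04749 K/W
R_concrete block = L/(kA) = 0.195/(0.887×26.7) = 0.008234 K/W
R_total = 0.06032 K/W;  Q = ΔT/R_total = 25/0.06032 = 414.5 W
T_interface = T_inner − Q·ΣR(inner→interface) = 22 − 414×0.05208

T ≈ 0.413 °C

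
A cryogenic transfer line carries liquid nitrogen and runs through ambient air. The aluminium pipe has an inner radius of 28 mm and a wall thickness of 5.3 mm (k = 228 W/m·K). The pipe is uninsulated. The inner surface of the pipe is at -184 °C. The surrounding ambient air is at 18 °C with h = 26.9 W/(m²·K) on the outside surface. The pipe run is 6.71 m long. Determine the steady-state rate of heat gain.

Q ≈ 7620 W

Cylindrical conduction, so R = ln(r₂/r₁)/(2πkL) per layer, in series:
R_aluminium pipe wall = ln(33.3/28)/(2π×228×6.71) = 1.803×10^-5 K/W
R_outer film = 1/(h_o·2πr_oL) = 1/(26.9×2π×0.0333×6.71) = 0.02648 K/W
R_total = 0.0265 K/W
Q = ΔT/R_total = 202/0.0265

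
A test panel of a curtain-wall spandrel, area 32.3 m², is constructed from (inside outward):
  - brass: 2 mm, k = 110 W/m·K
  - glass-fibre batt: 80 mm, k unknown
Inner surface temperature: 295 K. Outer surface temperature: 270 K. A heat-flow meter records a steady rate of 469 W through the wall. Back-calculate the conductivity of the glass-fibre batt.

Treating each layer as a thermal resistance in series:
R_brass = L/(kA) = 0.002/(110×32.3) = 5.629×10^-7 K/W
Sum of known resistances R_other = 5.629×10^-7 K/W
Total R = ΔT/Q = 25/469 = 0.0533 K/W
R_glass-fibre batt = R_total − R_other = 0.0533 K/W
k = L/(R·A) = 0.08/(0.0533×32.3)

k ≈ 0.0465 W/(m·K)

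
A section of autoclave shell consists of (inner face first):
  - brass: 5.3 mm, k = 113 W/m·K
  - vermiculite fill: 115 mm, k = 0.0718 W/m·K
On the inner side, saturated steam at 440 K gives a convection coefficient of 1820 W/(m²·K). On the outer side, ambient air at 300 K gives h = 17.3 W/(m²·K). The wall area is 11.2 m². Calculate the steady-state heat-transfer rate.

Q ≈ 945 W

Series thermal resistances:
R_inner film = 1/(h_i·A) = 1/(1820×11.2) = 4.906×10^-5 K/W
R_brass = L/(kA) = 0.0053/(113×11.2) = 4.188×10^-6 K/W
R_vermiculite fill = L/(kA) = 0.115/(0.0718×11.2) = 0.143 K/W
R_outer film = 1/(h_o·A) = 1/(17.3×11.2) = 0.005161 K/W
R_total = 0.1482 K/W
Q = ΔT / R_total = 140 / 0.1482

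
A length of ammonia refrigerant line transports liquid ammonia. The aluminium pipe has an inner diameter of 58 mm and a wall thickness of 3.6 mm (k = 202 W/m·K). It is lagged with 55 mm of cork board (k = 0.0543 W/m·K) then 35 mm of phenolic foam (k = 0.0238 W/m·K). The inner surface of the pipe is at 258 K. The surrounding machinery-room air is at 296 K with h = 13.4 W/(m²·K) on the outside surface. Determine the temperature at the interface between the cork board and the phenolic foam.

T ≈ 279 K

For a radial system each layer contributes R = ln(r_out/r_in)/(2πkL); films add R = 1/(hA).
R_aluminium pipe wall = ln(32.6/29)/(2π×202×1) = 9.22×10^-5 K/W
R_cork board = ln(87.6/32.6)/(2π×0.0543×1) = 2.897 K/W
R_phenolic foam = ln(122.6/87.6)/(2π×0.0238×1) = 2.248 K/W
R_outer film = 1/(h_o·2πr_oL) = 1/(13.4×2π×0.1226×1) = 0.09688 K/W
R_total = 5.242 K/W
Q = ΔT/R_total = 38/5.242
Q = 7.25 W/m
T_interface = T_inner + Q·ΣR(inner→interface) = 258 + 7.25×2.897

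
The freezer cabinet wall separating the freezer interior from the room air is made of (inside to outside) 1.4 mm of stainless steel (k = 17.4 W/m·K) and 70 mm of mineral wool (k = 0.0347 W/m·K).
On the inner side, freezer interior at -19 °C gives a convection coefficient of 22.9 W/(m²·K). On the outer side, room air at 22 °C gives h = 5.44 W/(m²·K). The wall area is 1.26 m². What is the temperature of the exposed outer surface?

T ≈ 18.6 °C

Treating each layer as a thermal resistance in series:
R_inner film = 1/(h_i·A) = 1/(22.9×1.26) = 0.03466 K/W
R_stainless steel = L/(kA) = 0.0014/(17.4×1.26) = 6.386×10^-5 K/W
R_mineral wool = L/(kA) = 0.07/(0.0347×1.26) = 1.601 K/W
R_outer film = 1/(h_o·A) = 1/(5.44×1.26) = 0.1459 K/W
R_total = 1.782 K/W;  Q = ΔT/R_total = 41/1.782 = 23.01 W
T_interface = T_inner + Q·ΣR(inner→interface) = -19 + 23×1.636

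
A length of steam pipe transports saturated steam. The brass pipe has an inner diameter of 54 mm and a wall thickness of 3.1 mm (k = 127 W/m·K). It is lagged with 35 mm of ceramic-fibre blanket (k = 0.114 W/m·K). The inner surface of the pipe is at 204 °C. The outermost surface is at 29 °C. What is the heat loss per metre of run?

Cylindrical conduction, so R = ln(r₂/r₁)/(2πkL) per layer, in series:
R_brass pipe wall = ln(30.1/27)/(2π×127×1) = 1.362×10^-4 K/W
R_ceramic-fibre blanket = ln(65.1/30.1)/(2π×0.114×1) = 1.077 K/W
R_total = 1.077 K/W
Q = ΔT/R_total = 175/1.077

q′ ≈ 162 W/m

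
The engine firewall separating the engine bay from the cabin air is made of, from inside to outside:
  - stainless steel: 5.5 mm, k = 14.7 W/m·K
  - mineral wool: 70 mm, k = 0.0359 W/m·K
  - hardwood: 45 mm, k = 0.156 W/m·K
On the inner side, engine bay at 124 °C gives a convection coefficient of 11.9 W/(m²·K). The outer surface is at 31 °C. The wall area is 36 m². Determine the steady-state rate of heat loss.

Q ≈ 1440 W

Series thermal resistances:
R_inner film = 1/(h_i·A) = 1/(11.9×36) = 0.002334 K/W
R_stainless steel = L/(kA) = 0.0055/(14.7×36) = 1.039×10^-5 K/W
R_mineral wool = L/(kA) = 0.07/(0.0359×36) = 0.05416 K/W
R_hardwood = L/(kA) = 0.045/(0.156×36) = 0.008013 K/W
R_total = 0.06452 K/W
Q = ΔT / R_total = 93 / 0.06452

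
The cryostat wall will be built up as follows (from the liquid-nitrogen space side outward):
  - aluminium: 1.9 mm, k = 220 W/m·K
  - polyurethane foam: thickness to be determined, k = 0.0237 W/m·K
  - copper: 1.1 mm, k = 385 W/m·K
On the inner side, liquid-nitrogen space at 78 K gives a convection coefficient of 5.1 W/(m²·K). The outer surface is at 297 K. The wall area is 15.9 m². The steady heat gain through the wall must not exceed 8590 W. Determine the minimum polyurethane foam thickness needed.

L ≈ 4.96 mm

Using the resistance-network approach (series):
R_inner film = 1/(h_i·A) = 1/(5.1×15.9) = 0.01233 K/W
R_aluminium = L/(kA) = 0.0019/(220×15.9) = 5.432×10^-7 K/W
R_copper = L/(kA) = 0.0011/(385×15.9) = 1.797×10^-7 K/W
Sum of the known resistances R_other = 0.01233 K/W
Required total resistance R_tot = ΔT/Q_allow = 219/8590 = 0.02549 K/W
R_polyurethane foam = R_tot − R_other = 0.01316 K/W
L = R·k·A = 0.01316×0.0237×15.9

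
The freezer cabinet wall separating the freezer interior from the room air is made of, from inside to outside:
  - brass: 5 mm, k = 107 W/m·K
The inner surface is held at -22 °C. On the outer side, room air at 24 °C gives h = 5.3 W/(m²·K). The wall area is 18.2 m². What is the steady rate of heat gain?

Treating each layer as a thermal resistance in series:
R_brass = L/(kA) = 0.005/(107×18.2) = 2.568×10^-6 K/W
R_outer film = 1/(h_o·A) = 1/(5.3×18.2) = 0.01037 K/W
R_total = 0.01037 K/W
Q = ΔT / R_total = 46 / 0.01037

Q ≈ 4440 W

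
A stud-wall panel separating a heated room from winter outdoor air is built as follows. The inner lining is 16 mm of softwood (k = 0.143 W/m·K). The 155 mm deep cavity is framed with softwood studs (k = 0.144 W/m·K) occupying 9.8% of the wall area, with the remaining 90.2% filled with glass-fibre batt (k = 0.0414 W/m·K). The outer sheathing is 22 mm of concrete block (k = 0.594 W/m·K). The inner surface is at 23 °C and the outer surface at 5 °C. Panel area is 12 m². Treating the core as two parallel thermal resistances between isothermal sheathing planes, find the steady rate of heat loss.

Q ≈ 68.3 W

Sheathing layers in series; stud and cavity paths in parallel between them.
R_inner = 0.016/(0.143×12) = 0.009324 K/W
R_stud  = 0.155/(0.144×0.098×12) = 0.9153 K/W
R_cav   = 0.155/(0.0414×0.902×12) = 0.3459 K/W
1/R_core = 1/R_stud + 1/R_cav → R_core = 0.251 K/W
R_outer = 0.022/(0.594×12) = 0.003086 K/W
R_total = 0.2634 K/W
Q = ΔT/R_total = 18/0.2634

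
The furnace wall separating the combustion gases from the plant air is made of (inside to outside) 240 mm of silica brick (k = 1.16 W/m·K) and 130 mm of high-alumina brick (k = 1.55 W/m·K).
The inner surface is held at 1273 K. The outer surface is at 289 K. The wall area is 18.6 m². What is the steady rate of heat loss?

Series thermal resistances:
R_silica brick = L/(kA) = 0.24/(1.16×18.6) = 0.01112 K/W
R_high-alumina brick = L/(kA) = 0.13/(1.55×18.6) = 0.004509 K/W
R_total = 0.01563 K/W
Q = ΔT / R_total = 984 / 0.01563

Q ≈ 62900 W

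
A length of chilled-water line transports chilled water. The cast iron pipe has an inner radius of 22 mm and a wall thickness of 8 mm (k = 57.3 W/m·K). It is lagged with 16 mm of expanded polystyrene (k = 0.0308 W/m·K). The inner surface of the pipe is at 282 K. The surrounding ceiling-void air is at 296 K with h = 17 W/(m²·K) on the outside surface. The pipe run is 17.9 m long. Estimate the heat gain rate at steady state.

For a radial system each layer contributes R = ln(r_out/r_in)/(2πkL); films add R = 1/(hA).
R_cast iron pipe wall = ln(30/22)/(2π×57.3×17.9) = 4.813×10^-5 K/W
R_expanded polystyrene = ln(46/30)/(2π×0.0308×17.9) = 0.1234 K/W
R_outer film = 1/(h_o·2πr_oL) = 1/(17×2π×0.046×17.9) = 0.01137 K/W
R_total = 0.1348 K/W
Q = ΔT/R_total = 14/0.1348

Q ≈ 104 W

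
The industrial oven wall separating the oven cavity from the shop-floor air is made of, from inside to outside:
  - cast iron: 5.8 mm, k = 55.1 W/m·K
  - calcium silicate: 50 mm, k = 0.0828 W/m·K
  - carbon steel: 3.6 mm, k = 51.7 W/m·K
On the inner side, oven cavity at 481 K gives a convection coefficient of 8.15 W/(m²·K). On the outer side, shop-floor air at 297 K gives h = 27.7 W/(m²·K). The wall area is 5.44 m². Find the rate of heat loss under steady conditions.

Q ≈ 1310 W

Treating each layer as a thermal resistance in series:
R_inner film = 1/(h_i·A) = 1/(8.15×5.44) = 0.02256 K/W
R_cast iron = L/(kA) = 0.0058/(55.1×5.44) = 1.935×10^-5 K/W
R_calcium silicate = L/(kA) = 0.05/(0.0828×5.44) = 0.111 K/W
R_carbon steel = L/(kA) = 0.0036/(51.7×5.44) = 1.28×10^-5 K/W
R_outer film = 1/(h_o·A) = 1/(27.7×5.44) = 0.006636 K/W
R_total = 0.1402 K/W
Q = ΔT / R_total = 184 / 0.1402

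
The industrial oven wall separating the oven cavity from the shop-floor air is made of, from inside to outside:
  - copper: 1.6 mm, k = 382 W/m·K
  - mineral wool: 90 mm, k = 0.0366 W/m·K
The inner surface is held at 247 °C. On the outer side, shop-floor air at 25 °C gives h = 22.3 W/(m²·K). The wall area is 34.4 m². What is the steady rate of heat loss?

Q ≈ 3050 W

Series thermal resistances:
R_copper = L/(kA) = 0.0016/(382×34.4) = 1.218×10^-7 K/W
R_mineral wool = L/(kA) = 0.09/(0.0366×34.4) = 0.07148 K/W
R_outer film = 1/(h_o·A) = 1/(22.3×34.4) = 0.001304 K/W
R_total = 0.07279 K/W
Q = ΔT / R_total = 222 / 0.07279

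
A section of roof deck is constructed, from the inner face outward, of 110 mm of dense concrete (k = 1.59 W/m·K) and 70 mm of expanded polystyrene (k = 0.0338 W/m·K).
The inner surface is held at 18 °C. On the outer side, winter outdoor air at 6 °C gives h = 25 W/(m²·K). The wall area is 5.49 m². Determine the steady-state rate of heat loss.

Treating each layer as a thermal resistance in series:
R_dense concrete = L/(kA) = 0.11/(1.59×5.49) = 0.0126 K/W
R_expanded polystyrene = L/(kA) = 0.07/(0.0338×5.49) = 0.3772 K/W
R_outer film = 1/(h_o·A) = 1/(25×5.49) = 0.007286 K/W
R_total = 0.3971 K/W
Q = ΔT / R_total = 12 / 0.3971

Q ≈ 30.2 W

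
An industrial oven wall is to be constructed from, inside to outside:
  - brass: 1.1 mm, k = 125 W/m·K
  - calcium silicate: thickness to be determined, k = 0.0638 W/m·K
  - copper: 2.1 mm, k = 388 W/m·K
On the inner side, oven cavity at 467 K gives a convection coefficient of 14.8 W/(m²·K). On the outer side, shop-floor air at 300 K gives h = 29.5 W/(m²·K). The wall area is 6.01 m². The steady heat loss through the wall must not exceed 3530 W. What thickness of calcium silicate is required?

Thermal resistances in series:
R_inner film = 1/(h_i·A) = 1/(14.8×6.01) = 0.01124 K/W
R_brass = L/(kA) = 0.0011/(125×6.01) = 1.464×10^-6 K/W
R_copper = L/(kA) = 0.0021/(388×6.01) = 9.006×10^-7 K/W
R_outer film = 1/(h_o·A) = 1/(29.5×6.01) = 0.00564 K/W
Sum of the known resistances R_other = 0.01689 K/W
Required total resistance R_tot = ΔT/Q_allow = 167/3530 = 0.04731 K/W
R_calcium silicate = R_tot − R_other = 0.03042 K/W
L = R·k·A = 0.03042×0.0638×6.01

L ≈ 11.7 mm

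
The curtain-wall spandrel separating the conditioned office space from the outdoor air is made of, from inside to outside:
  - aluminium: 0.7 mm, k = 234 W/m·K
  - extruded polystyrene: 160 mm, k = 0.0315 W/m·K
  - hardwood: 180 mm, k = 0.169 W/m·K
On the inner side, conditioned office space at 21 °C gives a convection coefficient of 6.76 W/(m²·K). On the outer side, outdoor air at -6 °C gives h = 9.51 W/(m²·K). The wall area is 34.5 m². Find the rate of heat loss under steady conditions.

Q ≈ 146 W

Treating each layer as a thermal resistance in series:
R_inner film = 1/(h_i·A) = 1/(6.76×34.5) = 0.004288 K/W
R_aluminium = L/(kA) = 0.0007/(234×34.5) = 8.671×10^-8 K/W
R_extruded polystyrene = L/(kA) = 0.16/(0.0315×34.5) = 0.1472 K/W
R_hardwood = L/(kA) = 0.18/(0.169×34.5) = 0.03087 K/W
R_outer film = 1/(h_o·A) = 1/(9.51×34.5) = 0.003048 K/W
R_total = 0.1854 K/W
Q = ΔT / R_total = 27 / 0.1854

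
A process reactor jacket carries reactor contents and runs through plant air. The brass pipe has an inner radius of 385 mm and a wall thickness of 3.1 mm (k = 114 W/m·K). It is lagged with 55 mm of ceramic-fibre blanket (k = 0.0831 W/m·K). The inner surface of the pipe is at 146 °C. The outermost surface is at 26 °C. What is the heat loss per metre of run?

Cylindrical conduction, so R = ln(r₂/r₁)/(2πkL) per layer, in series:
R_brass pipe wall = ln(388.1/385)/(2π×114×1) = 1.12×10^-5 K/W
R_ceramic-fibre blanket = ln(443.1/388.1)/(2π×0.0831×1) = 0.2538 K/W
R_total = 0.2538 K/W
Q = ΔT/R_total = 120/0.2538

q′ ≈ 473 W/m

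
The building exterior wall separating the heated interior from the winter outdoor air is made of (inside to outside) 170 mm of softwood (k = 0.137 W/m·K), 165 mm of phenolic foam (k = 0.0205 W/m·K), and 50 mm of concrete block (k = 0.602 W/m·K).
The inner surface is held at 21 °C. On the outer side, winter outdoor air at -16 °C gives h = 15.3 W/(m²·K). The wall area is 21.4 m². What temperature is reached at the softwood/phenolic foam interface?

T ≈ 16.1 °C

Treating each layer as a thermal resistance in series:
R_softwood = L/(kA) = 0.17/(0.137×21.4) = 0.05798 K/W
R_phenolic foam = L/(kA) = 0.165/(0.0205×21.4) = 0.3761 K/W
R_concrete block = L/(kA) = 0.05/(0.602×21.4) = 0.003881 K/W
R_outer film = 1/(h_o·A) = 1/(15.3×21.4) = 0.003054 K/W
R_total = 0.441 K/W;  Q = ΔT/R_total = 37/0.441 = 83.89 W
T_interface = T_inner − Q·ΣR(inner→interface) = 21 − 83.9×0.05798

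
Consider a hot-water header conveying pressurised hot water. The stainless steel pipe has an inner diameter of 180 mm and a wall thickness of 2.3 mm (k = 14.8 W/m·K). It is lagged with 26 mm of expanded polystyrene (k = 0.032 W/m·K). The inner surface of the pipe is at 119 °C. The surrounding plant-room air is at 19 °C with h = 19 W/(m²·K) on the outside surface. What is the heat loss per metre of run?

For a radial system each layer contributes R = ln(r_out/r_in)/(2πkL); films add R = 1/(hA).
R_stainless steel pipe wall = ln(92.3/90)/(2π×14.8×1) = 2.714×10^-4 K/W
R_expanded polystyrene = ln(118.3/92.3)/(2π×0.032×1) = 1.234 K/W
R_outer film = 1/(h_o·2πr_oL) = 1/(19×2π×0.1183×1) = 0.07081 K/W
R_total = 1.305 K/W
Q = ΔT/R_total = 100/1.305

q′ ≈ 76.6 W/m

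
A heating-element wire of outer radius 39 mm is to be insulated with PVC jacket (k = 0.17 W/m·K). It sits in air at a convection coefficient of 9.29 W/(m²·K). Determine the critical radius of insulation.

For a cylinder r_cr = k/h = 0.17/9.29
r_cr = 18.3 mm; since the bare radius (39 mm) is above r_cr, any added insulation will reduce heat loss.

r_cr ≈ 18.3 mm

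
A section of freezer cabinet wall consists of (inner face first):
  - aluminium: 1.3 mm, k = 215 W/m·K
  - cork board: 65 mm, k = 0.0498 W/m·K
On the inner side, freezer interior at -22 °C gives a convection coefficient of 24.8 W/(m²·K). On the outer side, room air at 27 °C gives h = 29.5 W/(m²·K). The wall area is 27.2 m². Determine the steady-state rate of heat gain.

Using the resistance-network approach (series):
R_inner film = 1/(h_i·A) = 1/(24.8×27.2) = 0.001482 K/W
R_aluminium = L/(kA) = 0.0013/(215×27.2) = 2.223×10^-7 K/W
R_cork board = L/(kA) = 0.065/(0.0498×27.2) = 0.04799 K/W
R_outer film = 1/(h_o·A) = 1/(29.5×27.2) = 0.001246 K/W
R_total = 0.05071 K/W
Q = ΔT / R_total = 49 / 0.05071

Q ≈ 966 W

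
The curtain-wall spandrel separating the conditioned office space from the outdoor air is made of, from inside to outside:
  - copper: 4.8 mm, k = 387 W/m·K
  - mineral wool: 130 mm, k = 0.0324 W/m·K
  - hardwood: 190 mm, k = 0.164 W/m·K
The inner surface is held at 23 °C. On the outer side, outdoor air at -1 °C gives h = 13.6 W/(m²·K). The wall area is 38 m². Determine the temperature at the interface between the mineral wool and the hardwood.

T ≈ 4.64 °C

Thermal resistances in series:
R_copper = L/(kA) = 0.0048/(387×38) = 3.264×10^-7 K/W
R_mineral wool = L/(kA) = 0.13/(0.0324×38) = 0.1056 K/W
R_hardwood = L/(kA) = 0.19/(0.164×38) = 0.03049 K/W
R_outer film = 1/(h_o·A) = 1/(13.6×38) = 0.001935 K/W
R_total = 0.138 K/W;  Q = ΔT/R_total = 24/0.138 = 173.9 W
T_interface = T_inner − Q·ΣR(inner→interface) = 23 − 174×0.1056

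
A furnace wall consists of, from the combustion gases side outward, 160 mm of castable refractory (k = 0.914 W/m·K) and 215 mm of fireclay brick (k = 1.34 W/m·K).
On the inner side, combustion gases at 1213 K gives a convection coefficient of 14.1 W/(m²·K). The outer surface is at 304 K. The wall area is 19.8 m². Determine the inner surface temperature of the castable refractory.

T ≈ 1050 K

Treating each layer as a thermal resistance in series:
R_inner film = 1/(h_i·A) = 1/(14.1×19.8) = 0.003582 K/W
R_castable refractory = L/(kA) = 0.16/(0.914×19.8) = 0.008841 K/W
R_fireclay brick = L/(kA) = 0.215/(1.34×19.8) = 0.008103 K/W
R_total = 0.02053 K/W;  Q = ΔT/R_total = 909/0.02053 = 44280 W
T_interface = T_inner − Q·ΣR(inner→interface) = 1213 − 44300×0.003582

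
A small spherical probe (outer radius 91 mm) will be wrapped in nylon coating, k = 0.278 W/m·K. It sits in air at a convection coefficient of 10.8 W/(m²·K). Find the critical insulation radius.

r_cr ≈ 51.5 mm

For a sphere r_cr = 2k/h = 2×0.278/10.8
r_cr = 51.5 mm; since the bare radius (91 mm) is above r_cr, any added insulation will reduce heat loss.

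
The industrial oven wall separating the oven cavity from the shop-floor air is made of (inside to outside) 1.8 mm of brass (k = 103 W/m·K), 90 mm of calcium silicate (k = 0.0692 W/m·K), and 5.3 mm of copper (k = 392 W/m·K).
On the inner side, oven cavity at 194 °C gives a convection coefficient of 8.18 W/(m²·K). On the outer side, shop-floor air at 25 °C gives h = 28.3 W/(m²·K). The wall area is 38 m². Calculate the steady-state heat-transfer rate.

Model the wall as resistances in series:
R_inner film = 1/(h_i·A) = 1/(8.18×38) = 0.003217 K/W
R_brass = L/(kA) = 0.0018/(103×38) = 4.599×10^-7 K/W
R_calcium silicate = L/(kA) = 0.09/(0.0692×38) = 0.03423 K/W
R_copper = L/(kA) = 0.0053/(392×38) = 3.558×10^-7 K/W
R_outer film = 1/(h_o·A) = 1/(28.3×38) = 9.299×10^-4 K/W
R_total = 0.03837 K/W
Q = ΔT / R_total = 169 / 0.03837

Q ≈ 4400 W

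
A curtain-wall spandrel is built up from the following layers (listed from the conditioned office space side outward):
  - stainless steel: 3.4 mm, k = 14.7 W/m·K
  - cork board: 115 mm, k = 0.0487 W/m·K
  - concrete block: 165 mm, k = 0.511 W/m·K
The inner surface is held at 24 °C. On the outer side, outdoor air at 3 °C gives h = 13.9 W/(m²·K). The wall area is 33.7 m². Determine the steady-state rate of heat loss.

Using the resistance-network approach (series):
R_stainless steel = L/(kA) = 0.0034/(14.7×33.7) = 6.863×10^-6 K/W
R_cork board = L/(kA) = 0.115/(0.0487×33.7) = 0.07007 K/W
R_concrete block = L/(kA) = 0.165/(0.511×33.7) = 0.009581 K/W
R_outer film = 1/(h_o·A) = 1/(13.9×33.7) = 0.002135 K/W
R_total = 0.08179 K/W
Q = ΔT / R_total = 21 / 0.08179

Q ≈ 257 W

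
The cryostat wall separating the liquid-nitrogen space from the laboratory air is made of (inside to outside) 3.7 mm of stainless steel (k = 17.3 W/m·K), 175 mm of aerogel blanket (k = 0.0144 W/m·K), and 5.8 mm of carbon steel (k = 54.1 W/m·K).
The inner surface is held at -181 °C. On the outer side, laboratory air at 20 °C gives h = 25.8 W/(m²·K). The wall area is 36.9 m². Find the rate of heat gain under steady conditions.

Thermal resistances in series:
R_stainless steel = L/(kA) = 0.0037/(17.3×36.9) = 5.796×10^-6 K/W
R_aerogel blanket = L/(kA) = 0.175/(0.0144×36.9) = 0.3293 K/W
R_carbon steel = L/(kA) = 0.0058/(54.1×36.9) = 2.905×10^-6 K/W
R_outer film = 1/(h_o·A) = 1/(25.8×36.9) = 0.00105 K/W
R_total = 0.3304 K/W
Q = ΔT / R_total = 201 / 0.3304

Q ≈ 608 W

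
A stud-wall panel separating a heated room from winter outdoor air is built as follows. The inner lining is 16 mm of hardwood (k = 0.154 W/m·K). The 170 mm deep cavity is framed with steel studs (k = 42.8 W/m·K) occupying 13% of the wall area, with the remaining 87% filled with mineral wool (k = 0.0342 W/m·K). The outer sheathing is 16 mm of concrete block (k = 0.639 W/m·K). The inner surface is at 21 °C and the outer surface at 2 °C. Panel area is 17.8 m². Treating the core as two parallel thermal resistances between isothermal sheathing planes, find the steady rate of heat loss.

Q ≈ 2120 W

Sheathing layers in series; stud and cavity paths in parallel between them.
R_inner = 0.016/(0.154×17.8) = 0.005837 K/W
R_stud  = 0.17/(42.8×0.13×17.8) = 0.001716 K/W
R_cav   = 0.17/(0.0342×0.87×17.8) = 0.321 K/W
1/R_core = 1/R_stud + 1/R_cav → R_core = 0.001707 K/W
R_outer = 0.016/(0.639×17.8) = 0.001407 K/W
R_total = 0.008951 K/W
Q = ΔT/R_total = 19/0.008951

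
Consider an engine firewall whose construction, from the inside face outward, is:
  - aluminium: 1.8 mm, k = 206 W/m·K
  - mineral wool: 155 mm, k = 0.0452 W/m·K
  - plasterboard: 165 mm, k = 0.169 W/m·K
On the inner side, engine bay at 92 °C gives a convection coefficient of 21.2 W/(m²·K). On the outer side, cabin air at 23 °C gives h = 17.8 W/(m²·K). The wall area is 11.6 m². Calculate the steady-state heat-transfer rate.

Series thermal resistances:
R_inner film = 1/(h_i·A) = 1/(21.2×11.6) = 0.004066 K/W
R_aluminium = L/(kA) = 0.0018/(206×11.6) = 7.533×10^-7 K/W
R_mineral wool = L/(kA) = 0.155/(0.0452×11.6) = 0.2956 K/W
R_plasterboard = L/(kA) = 0.165/(0.169×11.6) = 0.08417 K/W
R_outer film = 1/(h_o·A) = 1/(17.8×11.6) = 0.004843 K/W
R_total = 0.3887 K/W
Q = ΔT / R_total = 69 / 0.3887

Q ≈ 178 W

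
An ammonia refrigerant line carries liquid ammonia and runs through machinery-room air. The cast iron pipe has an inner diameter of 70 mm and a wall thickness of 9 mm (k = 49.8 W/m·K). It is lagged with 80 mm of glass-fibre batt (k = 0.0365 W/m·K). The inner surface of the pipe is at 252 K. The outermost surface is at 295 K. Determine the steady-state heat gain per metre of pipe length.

q′ ≈ 9.52 W/m

Cylindrical conduction, so R = ln(r₂/r₁)/(2πkL) per layer, in series:
R_cast iron pipe wall = ln(44/35)/(2π×49.8×1) = 7.314×10^-4 K/W
R_glass-fibre batt = ln(124/44)/(2π×0.0365×1) = 4.518 K/W
R_total = 4.519 K/W
Q = ΔT/R_total = 43/4.519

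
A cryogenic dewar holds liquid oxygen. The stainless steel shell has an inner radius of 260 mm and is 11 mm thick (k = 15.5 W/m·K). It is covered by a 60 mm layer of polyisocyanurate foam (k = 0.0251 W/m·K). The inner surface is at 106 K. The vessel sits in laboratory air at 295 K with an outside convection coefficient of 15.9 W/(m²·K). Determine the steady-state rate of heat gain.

Q ≈ 87.2 W

Radial (spherical) resistances in series:
R_stainless steel shell = (1/0.26 − 1/0.271)/(4π×15.5) = 8.015×10^-4 K/W
R_polyisocyanurate foam = (1/0.271 − 1/0.331)/(4π×0.0251) = 2.121 K/W
R_outer film = 1/(h·4πr_o²) = 1/(15.9×4π×0.331²) = 0.04568 K/W
R_total = 2.167 K/W
Q = ΔT/R_total = 189/2.167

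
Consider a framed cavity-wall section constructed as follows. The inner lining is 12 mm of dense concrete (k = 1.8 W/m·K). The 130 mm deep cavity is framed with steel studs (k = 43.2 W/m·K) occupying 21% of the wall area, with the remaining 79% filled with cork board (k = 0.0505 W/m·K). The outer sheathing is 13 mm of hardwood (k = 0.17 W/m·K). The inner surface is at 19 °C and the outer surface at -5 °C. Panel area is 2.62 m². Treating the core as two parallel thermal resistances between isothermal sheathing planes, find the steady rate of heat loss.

Sheathing layers in series; stud and cavity paths in parallel between them.
R_inner = 0.012/(1.8×2.62) = 0.002545 K/W
R_stud  = 0.13/(43.2×0.21×2.62) = 0.005469 K/W
R_cav   = 0.13/(0.0505×0.79×2.62) = 1.244 K/W
1/R_core = 1/R_stud + 1/R_cav → R_core = 0.005445 K/W
R_outer = 0.013/(0.17×2.62) = 0.02919 K/W
R_total = 0.03718 K/W
Q = ΔT/R_total = 24/0.03718

Q ≈ 646 W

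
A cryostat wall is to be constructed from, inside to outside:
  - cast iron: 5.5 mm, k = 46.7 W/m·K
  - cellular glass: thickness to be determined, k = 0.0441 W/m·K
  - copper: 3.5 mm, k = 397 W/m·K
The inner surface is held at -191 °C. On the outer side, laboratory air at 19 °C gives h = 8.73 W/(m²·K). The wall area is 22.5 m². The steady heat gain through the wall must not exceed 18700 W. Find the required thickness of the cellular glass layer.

Series thermal resistances:
R_cast iron = L/(kA) = 0.0055/(46.7×22.5) = 5.234×10^-6 K/W
R_copper = L/(kA) = 0.0035/(397×22.5) = 3.918×10^-7 K/W
R_outer film = 1/(h_o·A) = 1/(8.73×22.5) = 0.005091 K/W
Sum of the known resistances R_other = 0.005097 K/W
Required total resistance R_tot = ΔT/Q_allow = 210/18700 = 0.01123 K/W
R_cellular glass = R_tot − R_other = 0.006133 K/W
L = R·k·A = 0.006133×0.0441×22.5

L ≈ 6.09 mm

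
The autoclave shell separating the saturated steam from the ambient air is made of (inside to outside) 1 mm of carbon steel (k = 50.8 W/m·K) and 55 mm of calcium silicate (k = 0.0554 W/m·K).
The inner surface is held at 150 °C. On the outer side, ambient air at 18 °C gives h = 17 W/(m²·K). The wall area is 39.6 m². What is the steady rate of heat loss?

Q ≈ 4970 W

Thermal resistances in series:
R_carbon steel = L/(kA) = 0.001/(50.8×39.6) = 4.971×10^-7 K/W
R_calcium silicate = L/(kA) = 0.055/(0.0554×39.6) = 0.02507 K/W
R_outer film = 1/(h_o·A) = 1/(17×39.6) = 0.001485 K/W
R_total = 0.02656 K/W
Q = ΔT / R_total = 132 / 0.02656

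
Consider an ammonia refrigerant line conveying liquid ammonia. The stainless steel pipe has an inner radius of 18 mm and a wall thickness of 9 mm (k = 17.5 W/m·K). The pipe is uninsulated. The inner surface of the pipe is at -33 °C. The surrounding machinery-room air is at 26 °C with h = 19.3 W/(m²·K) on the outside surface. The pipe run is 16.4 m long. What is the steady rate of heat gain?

Q ≈ 3130 W

Treating each annulus and film as a series resistance:
R_stainless steel pipe wall = ln(27/18)/(2π×17.5×16.4) = 2.248×10^-4 K/W
R_outer film = 1/(h_o·2πr_oL) = 1/(19.3×2π×0.027×16.4) = 0.01862 K/W
R_total = 0.01885 K/W
Q = ΔT/R_total = 59/0.01885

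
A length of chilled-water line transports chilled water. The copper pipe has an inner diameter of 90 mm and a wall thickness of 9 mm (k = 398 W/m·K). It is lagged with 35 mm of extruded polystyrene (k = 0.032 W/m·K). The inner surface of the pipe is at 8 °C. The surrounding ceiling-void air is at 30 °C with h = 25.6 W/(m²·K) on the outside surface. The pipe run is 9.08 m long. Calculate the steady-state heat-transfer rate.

Q ≈ 78.2 W

Cylindrical conduction, so R = ln(r₂/r₁)/(2πkL) per layer, in series:
R_copper pipe wall = ln(54/45)/(2π×398×9.08) = 8.03×10^-6 K/W
R_extruded polystyrene = ln(89/54)/(2π×0.032×9.08) = 0.2737 K/W
R_outer film = 1/(h_o·2πr_oL) = 1/(25.6×2π×0.089×9.08) = 0.007693 K/W
R_total = 0.2814 K/W
Q = ΔT/R_total = 22/0.2814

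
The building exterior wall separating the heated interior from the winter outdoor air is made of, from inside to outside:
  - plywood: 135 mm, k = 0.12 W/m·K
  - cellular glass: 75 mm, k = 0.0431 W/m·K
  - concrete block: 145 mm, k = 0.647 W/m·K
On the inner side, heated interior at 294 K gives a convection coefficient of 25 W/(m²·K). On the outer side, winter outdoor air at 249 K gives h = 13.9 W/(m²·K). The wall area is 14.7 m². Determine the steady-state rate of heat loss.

Thermal resistances in series:
R_inner film = 1/(h_i·A) = 1/(25×14.7) = 0.002721 K/W
R_plywood = L/(kA) = 0.135/(0.12×14.7) = 0.07653 K/W
R_cellular glass = L/(kA) = 0.075/(0.0431×14.7) = 0.1184 K/W
R_concrete block = L/(kA) = 0.145/(0.647×14.7) = 0.01525 K/W
R_outer film = 1/(h_o·A) = 1/(13.9×14.7) = 0.004894 K/W
R_total = 0.2178 K/W
Q = ΔT / R_total = 45 / 0.2178

Q ≈ 207 W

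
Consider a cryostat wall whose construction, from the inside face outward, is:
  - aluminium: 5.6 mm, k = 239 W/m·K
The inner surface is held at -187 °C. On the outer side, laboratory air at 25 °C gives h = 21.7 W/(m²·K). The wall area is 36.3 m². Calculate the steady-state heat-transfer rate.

Q ≈ 167000 W

Thermal resistances in series:
R_aluminium = L/(kA) = 0.0056/(239×36.3) = 6.455×10^-7 K/W
R_outer film = 1/(h_o·A) = 1/(21.7×36.3) = 0.00127 K/W
R_total = 0.00127 K/W
Q = ΔT / R_total = 212 / 0.00127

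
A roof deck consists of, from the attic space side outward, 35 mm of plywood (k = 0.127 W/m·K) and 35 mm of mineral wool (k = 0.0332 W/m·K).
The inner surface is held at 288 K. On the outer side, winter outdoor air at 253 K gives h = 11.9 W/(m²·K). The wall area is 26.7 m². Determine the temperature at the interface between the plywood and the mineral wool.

Model the wall as resistances in series:
R_plywood = L/(kA) = 0.035/(0.127×26.7) = 0.01032 K/W
R_mineral wool = L/(kA) = 0.035/(0.0332×26.7) = 0.03948 K/W
R_outer film = 1/(h_o·A) = 1/(11.9×26.7) = 0.003147 K/W
R_total = 0.05295 K/W;  Q = ΔT/R_total = 35/0.05295 = 661 W
T_interface = T_inner − Q·ΣR(inner→interface) = 288 − 661×0.01032

T ≈ 281 K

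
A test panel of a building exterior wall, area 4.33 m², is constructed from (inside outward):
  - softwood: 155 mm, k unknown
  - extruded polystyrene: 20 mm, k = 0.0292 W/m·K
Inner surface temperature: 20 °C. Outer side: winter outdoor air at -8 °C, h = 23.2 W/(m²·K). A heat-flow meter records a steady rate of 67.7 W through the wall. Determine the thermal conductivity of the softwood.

Thermal resistances in series:
R_extruded polystyrene = L/(kA) = 0.02/(0.0292×4.33) = 0.1582 K/W
R_outer film = 1/(h_o·A) = 1/(23.2×4.33) = 0.009955 K/W
Sum of known resistances R_other = 0.1681 K/W
Total R = ΔT/Q = 28/67.7 = 0.4136 K/W
R_softwood = R_total − R_other = 0.2455 K/W
k = L/(R·A) = 0.155/(0.2455×4.33)

k ≈ 0.146 W/(m·K)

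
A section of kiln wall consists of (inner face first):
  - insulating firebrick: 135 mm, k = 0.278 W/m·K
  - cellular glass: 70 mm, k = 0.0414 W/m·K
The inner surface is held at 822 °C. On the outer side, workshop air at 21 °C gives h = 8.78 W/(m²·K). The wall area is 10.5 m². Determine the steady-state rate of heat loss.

Q ≈ 3670 W

Thermal resistances in series:
R_insulating firebrick = L/(kA) = 0.135/(0.278×10.5) = 0.04625 K/W
R_cellular glass = L/(kA) = 0.07/(0.0414×10.5) = 0.161 K/W
R_outer film = 1/(h_o·A) = 1/(8.78×10.5) = 0.01085 K/W
R_total = 0.2181 K/W
Q = ΔT / R_total = 801 / 0.2181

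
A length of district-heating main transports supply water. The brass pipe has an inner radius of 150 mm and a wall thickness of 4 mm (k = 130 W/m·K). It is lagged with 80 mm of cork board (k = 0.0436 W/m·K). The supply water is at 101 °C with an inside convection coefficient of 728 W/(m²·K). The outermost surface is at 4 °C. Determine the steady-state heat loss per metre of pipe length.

Treating each annulus and film as a series resistance:
R_inner film = 1/(h_i·2πr₁L) = 1/(728×2π×0.15×1) = 0.001457 K/W
R_brass pipe wall = ln(154/150)/(2π×130×1) = 3.222×10^-5 K/W
R_cork board = ln(234/154)/(2π×0.0436×1) = 1.527 K/W
R_total = 1.529 K/W
Q = ΔT/R_total = 97/1.529

q′ ≈ 63.5 W/m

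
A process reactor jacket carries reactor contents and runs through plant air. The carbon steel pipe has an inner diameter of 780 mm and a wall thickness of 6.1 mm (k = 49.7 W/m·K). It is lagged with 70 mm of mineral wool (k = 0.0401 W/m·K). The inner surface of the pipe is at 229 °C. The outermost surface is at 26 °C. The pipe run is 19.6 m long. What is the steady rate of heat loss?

Q ≈ 6160 W

Cylindrical conduction, so R = ln(r₂/r₁)/(2πkL) per layer, in series:
R_carbon steel pipe wall = ln(396.1/390)/(2π×49.7×19.6) = 2.536×10^-6 K/W
R_mineral wool = ln(466.1/396.1)/(2π×0.0401×19.6) = 0.03295 K/W
R_total = 0.03296 K/W
Q = ΔT/R_total = 203/0.03296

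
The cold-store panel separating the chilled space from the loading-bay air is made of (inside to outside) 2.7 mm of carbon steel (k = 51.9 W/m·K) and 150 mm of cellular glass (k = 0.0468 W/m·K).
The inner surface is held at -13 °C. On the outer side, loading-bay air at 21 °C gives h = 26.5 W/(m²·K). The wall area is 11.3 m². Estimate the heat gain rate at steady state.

Q ≈ 118 W

Series thermal resistances:
R_carbon steel = L/(kA) = 0.0027/(51.9×11.3) = 4.604×10^-6 K/W
R_cellular glass = L/(kA) = 0.15/(0.0468×11.3) = 0.2836 K/W
R_outer film = 1/(h_o·A) = 1/(26.5×11.3) = 0.003339 K/W
R_total = 0.287 K/W
Q = ΔT / R_total = 34 / 0.287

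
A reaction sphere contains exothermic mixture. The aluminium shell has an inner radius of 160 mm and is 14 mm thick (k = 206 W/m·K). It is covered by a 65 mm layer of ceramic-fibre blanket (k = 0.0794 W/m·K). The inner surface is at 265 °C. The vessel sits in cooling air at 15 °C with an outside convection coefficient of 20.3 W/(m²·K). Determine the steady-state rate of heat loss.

Each spherical layer contributes R = (1/r_i − 1/r_o)/(4πk):
R_aluminium shell = (1/0.16 − 1/0.174)/(4π×206) = 1.943×10^-4 K/W
R_ceramic-fibre blanket = (1/0.174 − 1/0.239)/(4π×0.0794) = 1.567 K/W
R_outer film = 1/(h·4πr_o²) = 1/(20.3×4π×0.239²) = 0.06863 K/W
R_total = 1.635 K/W
Q = ΔT/R_total = 250/1.635

Q ≈ 153 W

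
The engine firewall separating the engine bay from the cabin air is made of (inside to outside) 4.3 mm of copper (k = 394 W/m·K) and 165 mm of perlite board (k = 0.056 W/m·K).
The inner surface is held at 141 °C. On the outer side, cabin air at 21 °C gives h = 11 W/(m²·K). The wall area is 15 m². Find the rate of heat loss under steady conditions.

Thermal resistances in series:
R_copper = L/(kA) = 0.0043/(394×15) = 7.276×10^-7 K/W
R_perlite board = L/(kA) = 0.165/(0.056×15) = 0.1964 K/W
R_outer film = 1/(h_o·A) = 1/(11×15) = 0.006061 K/W
R_total = 0.2025 K/W
Q = ΔT / R_total = 120 / 0.2025

Q ≈ 593 W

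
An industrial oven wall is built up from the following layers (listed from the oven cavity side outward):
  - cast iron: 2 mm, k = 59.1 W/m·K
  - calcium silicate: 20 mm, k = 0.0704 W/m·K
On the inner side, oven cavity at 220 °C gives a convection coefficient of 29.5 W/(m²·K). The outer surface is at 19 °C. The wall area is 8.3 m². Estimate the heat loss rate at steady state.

Q ≈ 5250 W

Model the wall as resistances in series:
R_inner film = 1/(h_i·A) = 1/(29.5×8.3) = 0.004084 K/W
R_cast iron = L/(kA) = 0.002/(59.1×8.3) = 4.077×10^-6 K/W
R_calcium silicate = L/(kA) = 0.02/(0.0704×8.3) = 0.03423 K/W
R_total = 0.03832 K/W
Q = ΔT / R_total = 201 / 0.03832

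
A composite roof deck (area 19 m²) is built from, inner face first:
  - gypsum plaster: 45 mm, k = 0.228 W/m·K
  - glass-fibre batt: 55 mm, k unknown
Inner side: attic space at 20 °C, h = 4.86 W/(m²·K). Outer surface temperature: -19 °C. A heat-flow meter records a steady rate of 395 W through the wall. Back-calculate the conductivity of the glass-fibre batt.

Thermal resistances in series:
R_inner film = 1/(h_i·A) = 1/(4.86×19) = 0.01083 K/W
R_gypsum plaster = L/(kA) = 0.045/(0.228×19) = 0.01039 K/W
Sum of known resistances R_other = 0.02122 K/W
Total R = ΔT/Q = 39/395 = 0.09873 K/W
R_glass-fibre batt = R_total − R_other = 0.07752 K/W
k = L/(R·A) = 0.055/(0.07752×19)

k ≈ 0.0373 W/(m·K)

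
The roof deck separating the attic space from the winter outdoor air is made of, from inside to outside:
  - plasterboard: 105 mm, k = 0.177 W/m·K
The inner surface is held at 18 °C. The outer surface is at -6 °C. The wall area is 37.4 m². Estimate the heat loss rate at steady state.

Series thermal resistances:
R_plasterboard = L/(kA) = 0.105/(0.177×37.4) = 0.01586 K/W
R_total = 0.01586 K/W
Q = ΔT / R_total = 24 / 0.01586

Q ≈ 1510 W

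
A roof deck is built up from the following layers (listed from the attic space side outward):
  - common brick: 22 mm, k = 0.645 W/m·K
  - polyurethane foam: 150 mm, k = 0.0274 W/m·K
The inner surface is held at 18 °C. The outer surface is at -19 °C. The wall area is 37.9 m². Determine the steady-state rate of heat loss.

Q ≈ 255 W

Using the resistance-network approach (series):
R_common brick = L/(kA) = 0.022/(0.645×37.9) = 9×10^-4 K/W
R_polyurethane foam = L/(kA) = 0.15/(0.0274×37.9) = 0.1444 K/W
R_total = 0.1453 K/W
Q = ΔT / R_total = 37 / 0.1453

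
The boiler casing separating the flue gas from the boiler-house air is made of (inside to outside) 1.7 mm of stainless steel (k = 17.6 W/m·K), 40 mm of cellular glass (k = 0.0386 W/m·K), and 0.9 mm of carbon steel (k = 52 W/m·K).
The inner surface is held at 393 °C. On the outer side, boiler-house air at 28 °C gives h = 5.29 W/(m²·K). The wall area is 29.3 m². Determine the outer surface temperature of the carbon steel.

Using the resistance-network approach (series):
R_stainless steel = L/(kA) = 0.0017/(17.6×29.3) = 3.297×10^-6 K/W
R_cellular glass = L/(kA) = 0.04/(0.0386×29.3) = 0.03537 K/W
R_carbon steel = L/(kA) = 0.0009/(52×29.3) = 5.907×10^-7 K/W
R_outer film = 1/(h_o·A) = 1/(5.29×29.3) = 0.006452 K/W
R_total = 0.04182 K/W;  Q = ΔT/R_total = 365/0.04182 = 8727 W
T_interface = T_inner − Q·ΣR(inner→interface) = 393 − 8730×0.03537

T ≈ 84.3 °C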